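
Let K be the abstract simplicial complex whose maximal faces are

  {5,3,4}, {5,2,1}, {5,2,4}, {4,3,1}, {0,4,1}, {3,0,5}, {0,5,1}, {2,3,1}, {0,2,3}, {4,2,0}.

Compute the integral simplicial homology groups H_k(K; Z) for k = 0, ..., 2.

H_0 = Z,  H_1 = Z/2,  H_2 = 0.

Order the vertices as 0 < 1 < 2 < 3 < 4 < 5. Listing each simplex with vertices in this order, K has dimension 2 with simplices:

  0-simplices (6): [0], [1], [2], [3], [4], [5]
  1-simplices (15): [0,1], [0,2], [0,3], [0,4], [0,5], [1,2], [1,3], [1,4], [1,5], [2,3], [2,4], [2,5], [3,4], [3,5], [4,5]
  2-simplices (10): [0,1,4], [0,1,5], [0,2,3], [0,2,4], [0,3,5], [1,2,3], [1,2,5], [1,3,4], [2,4,5], [3,4,5]

giving chain groups C_0 ≅ Z^6, C_1 ≅ Z^15, C_2 ≅ Z^10.

∂_1: C_1 → C_0 sends each edge [p,q] (with p < q) to q − p.
The resulting 6×15 matrix has rank 5, and its Smith normal form has invariant factors (1,1,1,1,1).

∂_2: C_2 → C_1 acts by ∂[p,q,r] = [q,r] − [p,r] + [p,q]. For instance
  ∂[1,2,5] = [2,5] − [1,5] + [1,2],
  ∂[0,2,3] = [2,3] − [0,3] + [0,2].
As a 15×10 matrix over Z this has rank 10, with invariant factors (1,1,1,1,1,1,1,1,1,2).

Computing H_k = (kernel of ∂_k) / (image of ∂_{k+1}):

  H_0: rank C_0 − rank ∂_1 = 6 − 5 = 1, and the invariant factors of ∂_1 are all 1, so H_0 ≅ Z.
  H_1: rank ker ∂_1 − rank ∂_2 = (15 − 5) − 10 = 0, and ∂_2 has invariant factor 2 > 1, so H_1 ≅ Z/2.
  H_2: rank ker ∂_2 − rank ∂_3 = (10 − 10) − 0 = 0, and there is no ∂_3, so H_2 ≅ 0.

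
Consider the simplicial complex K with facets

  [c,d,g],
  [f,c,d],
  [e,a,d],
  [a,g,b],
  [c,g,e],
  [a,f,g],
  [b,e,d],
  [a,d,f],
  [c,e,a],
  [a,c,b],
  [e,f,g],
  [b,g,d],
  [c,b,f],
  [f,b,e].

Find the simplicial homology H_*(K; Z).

Take the total order a < b < c < d < e < f < g on the vertex set. Then K (dimension 2) consists of the simplices:

  0-simplices (7): a, b, c, d, e, f, g
  1-simplices (21): ab, ac, ad, ae, af, ag, bc, bd, be, bf, bg, cd, ce, cf, cg, de, df, dg, ef, eg, fg
  2-simplices (14): abc, abg, ace, ade, adf, afg, bcf, bde, bdg, bef, cdf, cdg, ceg, efg

giving chain groups C_0 ≅ Z^7, C_1 ≅ Z^21, C_2 ≅ Z^14.

Boundary ∂_1: C_1 → C_0 sends each edge [p,q] (with p < q) to q − p. For instance
  ∂ce = e − c.
The resulting 7×21 matrix has rank 6, and its Smith normal form has invariant factors (1,1,1,1,1,1).

∂_2: C_2 → C_1 acts by ∂[p,q,r] = [q,r] − [p,r] + [p,q]. For instance
  ∂bdg = dg − bg + bd,
  ∂efg = fg − eg + ef.
This gives a 21×14 integer matrix of rank 13; reducing to Smith normal form yields diagonal entries (1,1,1,1,1,1,1,1,1,1,1,1,1).

Computing H_k = (kernel of ∂_k) / (image of ∂_{k+1}):

  H_0: rank C_0 − rank ∂_1 = 7 − 6 = 1, and the invariant factors of ∂_1 are all 1, so H_0 = Z.
  H_1: rank ker ∂_1 − rank ∂_2 = (21 − 6) − 13 = 2, and the invariant factors of ∂_2 are all 1, so H_1 = Z^2.
  H_2: rank ker ∂_2 − rank ∂_3 = (14 − 13) − 0 = 1, and there is no ∂_3, so H_2 = Z.

H_0 = Z,  H_1 = Z^2,  H_2 = Z.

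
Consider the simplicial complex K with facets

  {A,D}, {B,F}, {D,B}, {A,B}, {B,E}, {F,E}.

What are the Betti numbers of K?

b_0 = 1, b_1 = 2.

We work with the vertex ordering A < B < D < E < F. The simplices of K, each written with vertices in increasing order, are:

  0-simplices (5): A, B, D, E, F
  1-simplices (6): AB, AD, BD, BE, BF, EF

giving chain groups C_0 ≅ Z^5, C_1 ≅ Z^6.

The boundary map ∂_1: C_1 → C_0 is given by ∂[p,q] = [q] − [p]. For instance
  ∂BE = E − B.
The 5×6 boundary matrix has rank 4 and Smith normal form diag(1,1,1,1).

From H_k ≅ ker(∂_k) / im(∂_{k+1}) we obtain:

  H_0: rank C_0 − rank ∂_1 = 5 − 4 = 1, and the invariant factors of ∂_1 are all 1, so H_0 = Z.
  H_1: rank ker ∂_1 − rank ∂_2 = (6 − 4) − 0 = 2, and there is no ∂_2, so H_1 = Z^2.

As a check, the Euler characteristic is 5 − 6 = -1, which agrees with 1 − 2 = -1.

Hence the Betti numbers are b_0 = 1, b_1 = 2.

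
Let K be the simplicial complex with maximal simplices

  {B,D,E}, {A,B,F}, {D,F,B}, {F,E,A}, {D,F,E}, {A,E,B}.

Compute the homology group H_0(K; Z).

H_0 = Z.

We work with the vertex ordering A < B < D < E < F. The simplices of K, each written with vertices in increasing order, are:

  0-simplices (5): A, B, D, E, F
  1-simplices (9): AB, AE, AF, BD, BE, BF, DE, DF, EF
  2-simplices (6): ABE, ABF, AEF, BDE, BDF, DEF

giving chain groups C_0 ≅ Z^5, C_1 ≅ Z^9, C_2 ≅ Z^6.

Boundary ∂_1: C_1 → C_0 sends each edge [p,q] (with p < q) to q − p. For instance
  ∂AE = E − A.
The resulting 5×9 matrix has rank 4, and its Smith normal form has invariant factors (1,1,1,1).

Boundary ∂_2: C_2 → C_1 acts by ∂[p,q,r] = [q,r] − [p,r] + [p,q]. For instance
  ∂BDE = DE − BE + BD,
  ∂ABF = BF − AF + AB.
As a 9×6 matrix over Z this has rank 5, with invariant factors (1,1,1,1,1).

Reading off H_k = ker ∂_k / im ∂_{k+1}:

  H_0: rank C_0 − rank ∂_1 = 5 − 4 = 1, and the invariant factors of ∂_1 are all 1, so H_0 ≅ Z.

(K is a triangulation of the 2-sphere S^2.)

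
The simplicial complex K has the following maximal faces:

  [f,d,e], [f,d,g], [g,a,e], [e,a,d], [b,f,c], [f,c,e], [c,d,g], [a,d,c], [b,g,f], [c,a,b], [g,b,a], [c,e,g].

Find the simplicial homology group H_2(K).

H_2 = 0.

K has 7 vertices, 18 edges, 12 triangles.
rank ∂_2 = 12, rank ∂_3 = 0 ⇒ b_2 = 12 − 12 − 0 = 0. So H_2 = 0.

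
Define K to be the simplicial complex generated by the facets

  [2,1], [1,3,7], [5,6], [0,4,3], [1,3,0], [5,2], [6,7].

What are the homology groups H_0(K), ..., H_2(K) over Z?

H_0 = Z,  H_1 = Z,  H_2 = 0.

Take the total order 0 < 1 < 2 < 3 < 4 < 5 < 6 < 7 on the vertex set. Then K (dimension 2) consists of the simplices:

  0-simplices (8): [0], [1], [2], [3], [4], [5], [6], [7]
  1-simplices (11): [0,1], [0,3], [0,4], [1,2], [1,3], [1,7], [2,5], [3,4], [3,7], [5,6], [6,7]
  2-simplices (3): [0,1,3], [0,3,4], [1,3,7]

so the chain groups are C_0 ≅ Z^8, C_1 ≅ Z^11, C_2 ≅ Z^3.

Boundary ∂_1: C_1 → C_0 is given by ∂[p,q] = [q] − [p]. For instance
  ∂[0,4] = [4] − [0].
The resulting 8×11 matrix has rank 7, and its Smith normal form has invariant factors (1,1,1,1,1,1,1).

The boundary map ∂_2: C_2 → C_1 maps a triangle to the signed sum of its edges. For instance
  ∂[0,3,4] = [3,4] − [0,4] + [0,3],
  ∂[1,3,7] = [3,7] − [1,7] + [1,3].
The resulting 11×3 matrix has rank 3, and its Smith normal form has invariant factors (1,1,1).

From H_k ≅ ker(∂_k) / im(∂_{k+1}) we obtain:

  H_0: rank C_0 − rank ∂_1 = 8 − 7 = 1, and the invariant factors of ∂_1 are all 1, so H_0 ≅ Z.
  H_1: rank ker ∂_1 − rank ∂_2 = (11 − 7) − 3 = 1, and the invariant factors of ∂_2 are all 1, so H_1 ≅ Z.
  H_2: rank ker ∂_2 − rank ∂_3 = (3 − 3) − 0 = 0, and there is no ∂_3, so H_2 ≅ 0.

As a check, the Euler characteristic is 8 − 11 + 3 = 0, which agrees with 1 − 1 + 0 = 0.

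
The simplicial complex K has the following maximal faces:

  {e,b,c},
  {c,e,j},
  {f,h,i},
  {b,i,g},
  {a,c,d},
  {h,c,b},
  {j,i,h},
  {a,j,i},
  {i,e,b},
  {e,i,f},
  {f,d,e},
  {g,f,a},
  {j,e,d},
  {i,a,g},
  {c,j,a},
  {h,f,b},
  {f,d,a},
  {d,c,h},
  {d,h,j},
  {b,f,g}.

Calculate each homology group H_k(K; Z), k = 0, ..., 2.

Order the vertices as a < b < c < d < e < f < g < h < i < j. Listing each simplex with vertices in this order, K has dimension 2 with simplices:

  0-simplices (10): a, b, c, d, e, f, g, h, i, j
  1-simplices (30): ac, ad, af, ag, ai, aj, bc, be, bf, bg, bh, bi, cd, ce, ch, cj, de, df, dh, dj, ef, ei, ej, fg, fh, fi, gi, hi, hj, ij
  2-simplices (20): acd, acj, adf, afg, agi, aij, bce, bch, bei, bfg, bfh, bgi, cdh, cej, def, dej, dhj, efi, fhi, hij

giving chain groups C_0 ≅ Z^10, C_1 ≅ Z^30, C_2 ≅ Z^20.

Boundary ∂_1: C_1 → C_0 sends each edge [p,q] (with p < q) to q − p.
The 10×30 boundary matrix has rank 9 and Smith normal form diag(1,1,1,1,1,1,1,1,1).

∂_2: C_2 → C_1 maps a triangle to the signed sum of its edges. For instance
  ∂def = ef − df + de,
  ∂acj = cj − aj + ac.
The resulting 30×20 matrix has rank 20, and its Smith normal form has invariant factors (1,1,1,1,1,1,1,1,1,1,1,1,1,1,1,1,1,1,1,2).

Now H_k = ker ∂_k / im ∂_{k+1}, so:

  H_0: rank C_0 − rank ∂_1 = 10 − 9 = 1, and the invariant factors of ∂_1 are all 1, so H_0 ≅ Z.
  H_1: rank ker ∂_1 − rank ∂_2 = (30 − 9) − 20 = 1, and ∂_2 has invariant factor 2 > 1, so H_1 ≅ Z ⊕ Z/2Z.
  H_2: rank ker ∂_2 − rank ∂_3 = (20 − 20) − 0 = 0, and there is no ∂_3, so H_2 ≅ 0.

H_0 = Z,  H_1 = Z ⊕ Z/2Z,  H_2 = 0.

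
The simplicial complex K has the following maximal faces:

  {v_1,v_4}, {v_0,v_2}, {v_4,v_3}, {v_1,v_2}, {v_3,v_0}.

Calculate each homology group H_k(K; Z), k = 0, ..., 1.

Fix the vertex order v_0 < v_1 < v_2 < v_3 < v_4 and write every simplex with vertices in increasing order. Then dim K = 1 and the simplices of K are:

  0-simplices (5): [v_0], [v_1], [v_2], [v_3], [v_4]
  1-simplices (5): [v_0,v_2], [v_0,v_3], [v_1,v_2], [v_1,v_4], [v_3,v_4]

Hence C_0 ≅ Z^5, C_1 ≅ Z^5.

Boundary ∂_1: C_1 → C_0 maps an edge to its endpoints' difference, ∂[p,q] = q − p. For instance
  ∂[v_1,v_4] = [v_4] − [v_1].
The resulting 5×5 matrix has rank 4, and its Smith normal form has invariant factors (1,1,1,1).

Computing H_k = (kernel of ∂_k) / (image of ∂_{k+1}):

  H_0: rank C_0 − rank ∂_1 = 5 − 4 = 1, and the invariant factors of ∂_1 are all 1, so H_0 = Z.
  H_1: rank ker ∂_1 − rank ∂_2 = (5 − 4) − 0 = 1, and there is no ∂_2, so H_1 = Z.

As a check, the Euler characteristic is 5 − 5 = 0, which agrees with 1 − 1 = 0.

H_0 ≅ Z,  H_1 ≅ Z.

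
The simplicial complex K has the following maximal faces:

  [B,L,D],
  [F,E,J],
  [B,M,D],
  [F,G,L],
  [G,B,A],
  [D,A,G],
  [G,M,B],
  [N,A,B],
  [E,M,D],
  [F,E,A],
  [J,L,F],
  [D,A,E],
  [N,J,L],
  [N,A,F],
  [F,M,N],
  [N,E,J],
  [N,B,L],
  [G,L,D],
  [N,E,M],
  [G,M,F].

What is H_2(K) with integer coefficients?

H_2 ≅ 0.

Fix the vertex order A < B < D < E < F < G < J < L < M < N and write every simplex with vertices in increasing order. Then dim K = 2 and the simplices of K are:

  0-simplices (10): A, B, D, E, F, G, J, L, M, N
  1-simplices (30): AB, AD, AE, AF, AG, AN, BD, BG, BL, BM, BN, DE, DG, DL, DM, EF, EJ, EM, EN, FG, FJ, FL, FM, FN, GL, GM, JL, JN, LN, MN
  2-simplices (20): ABG, ABN, ADE, ADG, AEF, AFN, BDL, BDM, BGM, BLN, DEM, DGL, EFJ, EJN, EMN, FGL, FGM, FJL, FMN, JLN

Hence C_0 ≅ Z^10, C_1 ≅ Z^30, C_2 ≅ Z^20.

∂_1: C_1 → C_0 is given by ∂[p,q] = [q] − [p].
This gives a 10×30 integer matrix of rank 9; reducing to Smith normal form yields diagonal entries (1,1,1,1,1,1,1,1,1).

∂_2: C_2 → C_1 acts by ∂[p,q,r] = [q,r] − [p,r] + [p,q]. For instance
  ∂DGL = GL − DL + DG,
  ∂ABN = BN − AN + AB.
The 30×20 boundary matrix has rank 20 and Smith normal form diag(1,1,1,1,1,1,1,1,1,1,1,1,1,1,1,1,1,1,1,2).

From H_k ≅ ker(∂_k) / im(∂_{k+1}) we obtain:

  H_2: rank ker ∂_2 − rank ∂_3 = (20 − 20) − 0 = 0, and there is no ∂_3, so H_2 ≅ 0.

(K is a triangulation of the Klein bottle.)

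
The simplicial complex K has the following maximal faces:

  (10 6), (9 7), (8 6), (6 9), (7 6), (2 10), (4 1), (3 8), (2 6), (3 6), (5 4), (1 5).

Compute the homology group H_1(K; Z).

Take the total order 1 < 2 < 3 < 4 < 5 < 6 < 7 < 8 < 9 < 10 on the vertex set. Then K (dimension 1) consists of the simplices:

  0-simplices (10): [1], [2], [3], [4], [5], [6], [7], [8], [9], [10]
  1-simplices (12): [1,4], [1,5], [2,6], [2,10], [3,6], [3,8], [4,5], [6,7], [6,8], [6,9], [6,10], [7,9]

giving chain groups C_0 ≅ Z^10, C_1 ≅ Z^12.

Boundary ∂_1: C_1 → C_0 maps an edge to its endpoints' difference, ∂[p,q] = q − p. For instance
  ∂[6,8] = [8] − [6].
The resulting 10×12 matrix has rank 8, and its Smith normal form has invariant factors (1,1,1,1,1,1,1,1).

Computing H_k = (kernel of ∂_k) / (image of ∂_{k+1}):

  H_1: rank ker ∂_1 − rank ∂_2 = (12 − 8) − 0 = 4, and there is no ∂_2, so H_1 = Z^4.

H_1 ≅ Z^4.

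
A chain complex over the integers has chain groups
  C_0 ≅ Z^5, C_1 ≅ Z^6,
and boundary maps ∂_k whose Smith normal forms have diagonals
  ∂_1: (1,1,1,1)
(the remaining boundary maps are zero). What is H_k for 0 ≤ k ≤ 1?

H_0: b_0 = 5 − 0 − 4 = 1; torsion from ∂_1 factors > 1: none. So H_0 = Z.
H_1: b_1 = 6 − 4 − 0 = 2; torsion from ∂_2 factors > 1: none. So H_1 = Z^2.

H_0 = Z,  H_1 = Z^2.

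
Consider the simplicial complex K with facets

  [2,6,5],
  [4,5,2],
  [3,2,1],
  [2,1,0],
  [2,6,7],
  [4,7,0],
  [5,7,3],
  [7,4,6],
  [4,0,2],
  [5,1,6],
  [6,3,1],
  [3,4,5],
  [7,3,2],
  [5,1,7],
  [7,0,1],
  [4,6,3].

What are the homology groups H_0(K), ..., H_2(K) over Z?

H_0 ≅ Z,  H_1 ≅ Z^2,  H_2 ≅ Z.

We work with the vertex ordering 0 < 1 < 2 < 3 < 4 < 5 < 6 < 7. The simplices of K, each written with vertices in increasing order, are:

  0-simplices (8): [0], [1], [2], [3], [4], [5], [6], [7]
  1-simplices (24): (24 of them)
  2-simplices (16): [0,1,2], [0,1,7], [0,2,4], [0,4,7], [1,2,3], [1,3,6], [1,5,6], [1,5,7], [2,3,7], [2,4,5], [2,5,6], [2,6,7], [3,4,5], [3,4,6], [3,5,7], [4,6,7]

so the chain groups are C_0 ≅ Z^8, C_1 ≅ Z^24, C_2 ≅ Z^16.

∂_1: C_1 → C_0 maps an edge to its endpoints' difference, ∂[p,q] = q − p.
The resulting 8×24 matrix has rank 7, and its Smith normal form has invariant factors (1,1,1,1,1,1,1).

Boundary ∂_2: C_2 → C_1 sends each 2-simplex [p,q,r] to [q,r] − [p,r] + [p,q]. For instance
  ∂[4,6,7] = [6,7] − [4,7] + [4,6],
  ∂[0,2,4] = [2,4] − [0,4] + [0,2].
The 24×16 boundary matrix has rank 15 and Smith normal form diag(1,1,1,1,1,1,1,1,1,1,1,1,1,1,1).

Computing H_k = (kernel of ∂_k) / (image of ∂_{k+1}):

  H_0: rank C_0 − rank ∂_1 = 8 − 7 = 1, and the invariant factors of ∂_1 are all 1, so H_0 = Z.
  H_1: rank ker ∂_1 − rank ∂_2 = (24 − 7) − 15 = 2, and the invariant factors of ∂_2 are all 1, so H_1 = Z^2.
  H_2: rank ker ∂_2 − rank ∂_3 = (16 − 15) − 0 = 1, and there is no ∂_3, so H_2 = Z.

As a check, the Euler characteristic is 8 − 24 + 16 = 0, which agrees with 1 − 2 + 1 = 0.
(K is a triangulation of the torus T^2.)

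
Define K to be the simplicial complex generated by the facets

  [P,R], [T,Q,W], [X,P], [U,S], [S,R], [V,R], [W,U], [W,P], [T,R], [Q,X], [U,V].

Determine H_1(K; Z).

We work with the vertex ordering P < Q < R < S < T < U < V < W < X. The simplices of K, each written with vertices in increasing order, are:

  0-simplices (9): P, Q, R, S, T, U, V, W, X
  1-simplices (13): PR, PW, PX, QT, QW, QX, RS, RT, RV, SU, TW, UV, UW
  2-simplices (1): QTW

Hence C_0 ≅ Z^9, C_1 ≅ Z^13, C_2 ≅ Z^1.

The boundary map ∂_1: C_1 → C_0 sends each edge [p,q] (with p < q) to q − p. For instance
  ∂QT = T − Q.
The 9×13 boundary matrix has rank 8 and Smith normal form diag(1,1,1,1,1,1,1,1).

∂_2: C_2 → C_1 sends each 2-simplex [p,q,r] to [q,r] − [p,r] + [p,q]. For instance
  ∂QTW = TW − QW + QT.
The 13×1 boundary matrix has rank 1 and Smith normal form diag(1).

Reading off H_k = ker ∂_k / im ∂_{k+1}:

  H_1: rank ker ∂_1 − rank ∂_2 = (13 − 8) − 1 = 4, and the invariant factors of ∂_2 are all 1, so H_1 ≅ Z^4.

H_1 = Z^4.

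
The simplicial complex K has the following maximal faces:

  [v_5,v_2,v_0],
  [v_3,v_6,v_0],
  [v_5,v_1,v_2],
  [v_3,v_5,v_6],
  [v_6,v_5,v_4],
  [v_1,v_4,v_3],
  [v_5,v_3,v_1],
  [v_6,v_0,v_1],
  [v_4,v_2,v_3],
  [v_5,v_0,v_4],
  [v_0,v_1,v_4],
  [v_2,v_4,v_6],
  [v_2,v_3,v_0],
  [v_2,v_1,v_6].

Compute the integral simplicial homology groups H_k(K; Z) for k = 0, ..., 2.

We work with the vertex ordering v_0 < v_1 < v_2 < v_3 < v_4 < v_5 < v_6. The simplices of K, each written with vertices in increasing order, are:

  0-simplices (7): [v_0], [v_1], [v_2], [v_3], [v_4], [v_5], [v_6]
  1-simplices (21): (21 of them)
  2-simplices (14): (14 of them)

giving chain groups C_0 ≅ Z^7, C_1 ≅ Z^21, C_2 ≅ Z^14.

The boundary map ∂_1: C_1 → C_0 maps an edge to its endpoints' difference, ∂[p,q] = q − p. For instance
  ∂[v_0,v_2] = [v_2] − [v_0].
The 7×21 boundary matrix has rank 6 and Smith normal form diag(1,1,1,1,1,1).

The boundary map ∂_2: C_2 → C_1 sends each 2-simplex [p,q,r] to [q,r] − [p,r] + [p,q]. For instance
  ∂[v_1,v_2,v_6] = [v_2,v_6] − [v_1,v_6] + [v_1,v_2],
  ∂[v_2,v_4,v_6] = [v_4,v_6] − [v_2,v_6] + [v_2,v_4].
The 21×14 boundary matrix has rank 13 and Smith normal form diag(1,1,1,1,1,1,1,1,1,1,1,1,1).

From H_k ≅ ker(∂_k) / im(∂_{k+1}) we obtain:

  H_0: rank C_0 − rank ∂_1 = 7 − 6 = 1, and the invariant factors of ∂_1 are all 1, so H_0 ≅ Z.
  H_1: rank ker ∂_1 − rank ∂_2 = (21 − 6) − 13 = 2, and the invariant factors of ∂_2 are all 1, so H_1 ≅ Z^2.
  H_2: rank ker ∂_2 − rank ∂_3 = (14 − 13) − 0 = 1, and there is no ∂_3, so H_2 ≅ Z.

H_0 = Z,  H_1 = Z^2,  H_2 = Z.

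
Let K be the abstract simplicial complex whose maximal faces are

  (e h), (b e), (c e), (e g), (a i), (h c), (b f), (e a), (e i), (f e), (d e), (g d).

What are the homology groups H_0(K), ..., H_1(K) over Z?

H_0 ≅ Z,  H_1 ≅ Z^4.

Take the total order a < b < c < d < e < f < g < h < i on the vertex set. Then K (dimension 1) consists of the simplices:

  0-simplices (9): a, b, c, d, e, f, g, h, i
  1-simplices (12): ae, ai, be, bf, ce, ch, de, dg, ef, eg, eh, ei

Hence C_0 ≅ Z^9, C_1 ≅ Z^12.

The boundary map ∂_1: C_1 → C_0 sends each edge [p,q] (with p < q) to q − p.
This gives a 9×12 integer matrix of rank 8; reducing to Smith normal form yields diagonal entries (1,1,1,1,1,1,1,1).

Now H_k = ker ∂_k / im ∂_{k+1}, so:

  H_0: rank C_0 − rank ∂_1 = 9 − 8 = 1, and the invariant factors of ∂_1 are all 1, so H_0 = Z.
  H_1: rank ker ∂_1 − rank ∂_2 = (12 − 8) − 0 = 4, and there is no ∂_2, so H_1 = Z^4.

As a check, the Euler characteristic is 9 − 12 = -3, which agrees with 1 − 4 = -3.
(K is a triangulation of a wedge of 4 circles.)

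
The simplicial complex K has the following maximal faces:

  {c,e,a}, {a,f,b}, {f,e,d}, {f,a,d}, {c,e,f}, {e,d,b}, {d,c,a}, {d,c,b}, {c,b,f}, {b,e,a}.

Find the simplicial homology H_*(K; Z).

H_0 ≅ Z,  H_1 ≅ Z/2,  H_2 = 0.

Order the vertices as a < b < c < d < e < f. Listing each simplex with vertices in this order, K has dimension 2 with simplices:

  0-simplices (6): a, b, c, d, e, f
  1-simplices (15): ab, ac, ad, ae, af, bc, bd, be, bf, cd, ce, cf, de, df, ef
  2-simplices (10): abe, abf, acd, ace, adf, bcd, bcf, bde, cef, def

giving chain groups C_0 ≅ Z^6, C_1 ≅ Z^15, C_2 ≅ Z^10.

The boundary map ∂_1: C_1 → C_0 sends each edge [p,q] (with p < q) to q − p. For instance
  ∂ae = e − a.
The 6×15 boundary matrix has rank 5 and Smith normal form diag(1,1,1,1,1).

Boundary ∂_2: C_2 → C_1 sends each 2-simplex [p,q,r] to [q,r] − [p,r] + [p,q]. For instance
  ∂def = ef − df + de,
  ∂abf = bf − af + ab.
As a 15×10 matrix over Z this has rank 10, with invariant factors (1,1,1,1,1,1,1,1,1,2).

Reading off H_k = ker ∂_k / im ∂_{k+1}:

  H_0: rank C_0 − rank ∂_1 = 6 − 5 = 1, and the invariant factors of ∂_1 are all 1, so H_0 ≅ Z.
  H_1: rank ker ∂_1 − rank ∂_2 = (15 − 5) − 10 = 0, and ∂_2 has invariant factor 2 > 1, so H_1 ≅ Z/2.
  H_2: rank ker ∂_2 − rank ∂_3 = (10 − 10) − 0 = 0, and there is no ∂_3, so H_2 ≅ 0.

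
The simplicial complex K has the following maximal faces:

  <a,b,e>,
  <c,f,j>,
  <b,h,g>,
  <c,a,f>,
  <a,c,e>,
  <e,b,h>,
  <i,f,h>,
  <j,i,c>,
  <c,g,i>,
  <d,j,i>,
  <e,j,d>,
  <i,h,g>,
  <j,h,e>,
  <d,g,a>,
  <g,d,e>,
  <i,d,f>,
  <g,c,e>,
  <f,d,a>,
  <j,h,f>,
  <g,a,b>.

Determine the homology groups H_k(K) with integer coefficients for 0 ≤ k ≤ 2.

H_0 = Z,  H_1 = Z × Z/2,  H_2 = 0.

Fix the vertex order a < b < c < d < e < f < g < h < i < j and write every simplex with vertices in increasing order. Then dim K = 2 and the simplices of K are:

  0-simplices (10): a, b, c, d, e, f, g, h, i, j
  1-simplices (30): ab, ac, ad, ae, af, ag, be, bg, bh, ce, cf, cg, ci, cj, de, df, dg, di, dj, eg, eh, ej, fh, fi, fj, gh, gi, hi, hj, ij
  2-simplices (20): abe, abg, ace, acf, adf, adg, beh, bgh, ceg, cfj, cgi, cij, deg, dej, dfi, dij, ehj, fhi, fhj, ghi

giving chain groups C_0 ≅ Z^10, C_1 ≅ Z^30, C_2 ≅ Z^20.

∂_1: C_1 → C_0 is given by ∂[p,q] = [q] − [p].
As a 10×30 matrix over Z this has rank 9, with invariant factors (1,1,1,1,1,1,1,1,1).

Boundary ∂_2: C_2 → C_1 maps a triangle to the signed sum of its edges. For instance
  ∂abg = bg − ag + ab,
  ∂ceg = eg − cg + ce.
As a 30×20 matrix over Z this has rank 20, with invariant factors (1,1,1,1,1,1,1,1,1,1,1,1,1,1,1,1,1,1,1,2).

From H_k ≅ ker(∂_k) / im(∂_{k+1}) we obtain:

  H_0: rank C_0 − rank ∂_1 = 10 − 9 = 1, and the invariant factors of ∂_1 are all 1, so H_0 = Z.
  H_1: rank ker ∂_1 − rank ∂_2 = (30 − 9) − 20 = 1, and ∂_2 has invariant factor 2 > 1, so H_1 = Z × Z/2.
  H_2: rank ker ∂_2 − rank ∂_3 = (20 − 20) − 0 = 0, and there is no ∂_3, so H_2 = 0.

As a check, the Euler characteristic is 10 − 30 + 20 = 0, which agrees with 1 − 1 + 0 = 0.
(K is a triangulation of the Klein bottle.)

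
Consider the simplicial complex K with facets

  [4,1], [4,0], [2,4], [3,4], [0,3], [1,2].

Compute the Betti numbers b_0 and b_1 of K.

b_0 = 1, b_1 = 2.

K has 5 vertices, 6 edges.
rank ∂_0 = 0, rank ∂_1 = 4 ⇒ b_0 = 5 − 0 − 4 = 1; all invariant factors of ∂_1 are 1 so no torsion. So H_0 = Z.
rank ∂_1 = 4, rank ∂_2 = 0 ⇒ b_1 = 6 − 4 − 0 = 2. So H_1 = Z^2.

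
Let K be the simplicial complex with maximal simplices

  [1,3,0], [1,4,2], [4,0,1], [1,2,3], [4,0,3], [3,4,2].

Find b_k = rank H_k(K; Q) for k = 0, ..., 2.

We work with the vertex ordering 0 < 1 < 2 < 3 < 4. The simplices of K, each written with vertices in increasing order, are:

  0-simplices (5): [0], [1], [2], [3], [4]
  1-simplices (9): [0,1], [0,3], [0,4], [1,2], [1,3], [1,4], [2,3], [2,4], [3,4]
  2-simplices (6): [0,1,3], [0,1,4], [0,3,4], [1,2,3], [1,2,4], [2,3,4]

so the chain groups are C_0 ≅ Z^5, C_1 ≅ Z^9, C_2 ≅ Z^6.

The boundary map ∂_1: C_1 → C_0 sends each edge [p,q] (with p < q) to q − p. For instance
  ∂[0,3] = [3] − [0].
The resulting 5×9 matrix has rank 4, and its Smith normal form has invariant factors (1,1,1,1).

∂_2: C_2 → C_1 acts by ∂[p,q,r] = [q,r] − [p,r] + [p,q]. For instance
  ∂[2,3,4] = [3,4] − [2,4] + [2,3],
  ∂[0,1,3] = [1,3] − [0,3] + [0,1].
As a 9×6 matrix over Z this has rank 5, with invariant factors (1,1,1,1,1).

Reading off H_k = ker ∂_k / im ∂_{k+1}:

  H_0: rank C_0 − rank ∂_1 = 5 − 4 = 1, and the invariant factors of ∂_1 are all 1, so H_0 = Z.
  H_1: rank ker ∂_1 − rank ∂_2 = (9 − 4) − 5 = 0, and the invariant factors of ∂_2 are all 1, so H_1 = 0.
  H_2: rank ker ∂_2 − rank ∂_3 = (6 − 5) − 0 = 1, and there is no ∂_3, so H_2 = Z.

(K is a triangulation of the 2-sphere S^2.)

Hence the Betti numbers are b_0 = 1, b_1 = 0, b_2 = 1.

b_0 = 1, b_1 = 0, b_2 = 1.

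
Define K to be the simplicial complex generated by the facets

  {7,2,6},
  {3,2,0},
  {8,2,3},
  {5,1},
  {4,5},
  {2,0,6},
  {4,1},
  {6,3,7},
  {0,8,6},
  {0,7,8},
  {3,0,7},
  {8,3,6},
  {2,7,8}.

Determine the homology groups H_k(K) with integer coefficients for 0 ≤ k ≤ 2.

Fix the vertex order 0 < 1 < 2 < 3 < 4 < 5 < 6 < 7 < 8 and write every simplex with vertices in increasing order. Then dim K = 2 and the simplices of K are:

  0-simplices (9): [0], [1], [2], [3], [4], [5], [6], [7], [8]
  1-simplices (18): [0,2], [0,3], [0,6], [0,7], [0,8], [1,4], [1,5], [2,3], [2,6], [2,7], [2,8], [3,6], [3,7], [3,8], [4,5], [6,7], [6,8], [7,8]
  2-simplices (10): [0,2,3], [0,2,6], [0,3,7], [0,6,8], [0,7,8], [2,3,8], [2,6,7], [2,7,8], [3,6,7], [3,6,8]

Hence C_0 ≅ Z^9, C_1 ≅ Z^18, C_2 ≅ Z^10.

The boundary map ∂_1: C_1 → C_0 sends each edge [p,q] (with p < q) to q − p.
The resulting 9×18 matrix has rank 7, and its Smith normal form has invariant factors (1,1,1,1,1,1,1).

Boundary ∂_2: C_2 → C_1 acts by ∂[p,q,r] = [q,r] − [p,r] + [p,q]. For instance
  ∂[0,2,3] = [2,3] − [0,3] + [0,2],
  ∂[3,6,7] = [6,7] − [3,7] + [3,6].
The 18×10 boundary matrix has rank 10 and Smith normal form diag(1,1,1,1,1,1,1,1,1,2).

Now H_k = ker ∂_k / im ∂_{k+1}, so:

  H_0: rank C_0 − rank ∂_1 = 9 − 7 = 2, and the invariant factors of ∂_1 are all 1, so H_0 ≅ Z^2.
  H_1: rank ker ∂_1 − rank ∂_2 = (18 − 7) − 10 = 1, and ∂_2 has invariant factor 2 > 1, so H_1 ≅ Z ⊕ Z/2Z.
  H_2: rank ker ∂_2 − rank ∂_3 = (10 − 10) − 0 = 0, and there is no ∂_3, so H_2 ≅ 0.

(K is a triangulation of the disjoint union of the real projective plane RP^2 and the circle S^1.)

H_0 ≅ Z^2,  H_1 ≅ Z ⊕ Z/2Z,  H_2 = 0.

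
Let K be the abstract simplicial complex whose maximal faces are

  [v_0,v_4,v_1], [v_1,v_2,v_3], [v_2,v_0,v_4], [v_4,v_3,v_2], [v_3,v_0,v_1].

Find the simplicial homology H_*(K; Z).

Take the total order v_0 < v_1 < v_2 < v_3 < v_4 on the vertex set. Then K (dimension 2) consists of the simplices:

  0-simplices (5): [v_0], [v_1], [v_2], [v_3], [v_4]
  1-simplices (10): [v_0,v_1], [v_0,v_2], [v_0,v_3], [v_0,v_4], [v_1,v_2], [v_1,v_3], [v_1,v_4], [v_2,v_3], [v_2,v_4], [v_3,v_4]
  2-simplices (5): [v_0,v_1,v_3], [v_0,v_1,v_4], [v_0,v_2,v_4], [v_1,v_2,v_3], [v_2,v_3,v_4]

giving chain groups C_0 ≅ Z^5, C_1 ≅ Z^10, C_2 ≅ Z^5.

The boundary map ∂_1: C_1 → C_0 maps an edge to its endpoints' difference, ∂[p,q] = q − p.
The 5×10 boundary matrix has rank 4 and Smith normal form diag(1,1,1,1).

∂_2: C_2 → C_1 maps a triangle to the signed sum of its edges. For instance
  ∂[v_2,v_3,v_4] = [v_3,v_4] − [v_2,v_4] + [v_2,v_3],
  ∂[v_0,v_1,v_3] = [v_1,v_3] − [v_0,v_3] + [v_0,v_1].
The resulting 10×5 matrix has rank 5, and its Smith normal form has invariant factors (1,1,1,1,1).

From H_k ≅ ker(∂_k) / im(∂_{k+1}) we obtain:

  H_0: rank C_0 − rank ∂_1 = 5 − 4 = 1, and the invariant factors of ∂_1 are all 1, so H_0 = Z.
  H_1: rank ker ∂_1 − rank ∂_2 = (10 − 4) − 5 = 1, and the invariant factors of ∂_2 are all 1, so H_1 = Z.
  H_2: rank ker ∂_2 − rank ∂_3 = (5 − 5) − 0 = 0, and there is no ∂_3, so H_2 = 0.

As a check, the Euler characteristic is 5 − 10 + 5 = 0, which agrees with 1 − 1 + 0 = 0.

H_0 ≅ Z,  H_1 ≅ Z,  H_2 = 0.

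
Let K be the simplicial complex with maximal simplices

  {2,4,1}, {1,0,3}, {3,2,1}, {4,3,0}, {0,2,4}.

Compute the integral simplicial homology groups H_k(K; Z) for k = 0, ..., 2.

H_0 ≅ Z,  H_1 ≅ Z,  H_2 = 0.

K has 5 vertices, 10 edges, 5 triangles.
rank ∂_0 = 0, rank ∂_1 = 4 ⇒ b_0 = 5 − 0 − 4 = 1; all invariant factors of ∂_1 are 1 so no torsion. So H_0 ≅ Z.
rank ∂_1 = 4, rank ∂_2 = 5 ⇒ b_1 = 10 − 4 − 5 = 1; all invariant factors of ∂_2 are 1 so no torsion. So H_1 ≅ Z.
rank ∂_2 = 5, rank ∂_3 = 0 ⇒ b_2 = 5 − 5 − 0 = 0. So H_2 ≅ 0.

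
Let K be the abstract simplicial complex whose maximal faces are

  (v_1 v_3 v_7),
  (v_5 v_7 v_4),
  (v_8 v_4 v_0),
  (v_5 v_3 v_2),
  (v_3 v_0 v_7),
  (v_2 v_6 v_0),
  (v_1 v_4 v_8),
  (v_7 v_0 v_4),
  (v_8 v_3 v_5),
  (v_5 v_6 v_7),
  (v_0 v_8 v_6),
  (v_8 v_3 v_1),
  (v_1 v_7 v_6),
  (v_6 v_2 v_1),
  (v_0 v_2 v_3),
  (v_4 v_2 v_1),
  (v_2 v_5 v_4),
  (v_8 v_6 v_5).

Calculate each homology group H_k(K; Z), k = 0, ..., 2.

H_0 ≅ Z,  H_1 ≅ Z^2,  H_2 ≅ Z.

K has 9 vertices, 27 edges, 18 triangles.
rank ∂_0 = 0, rank ∂_1 = 8 ⇒ b_0 = 9 − 0 − 8 = 1; all invariant factors of ∂_1 are 1 so no torsion. So H_0 = Z.
rank ∂_1 = 8, rank ∂_2 = 17 ⇒ b_1 = 27 − 8 − 17 = 2; all invariant factors of ∂_2 are 1 so no torsion. So H_1 = Z^2.
rank ∂_2 = 17, rank ∂_3 = 0 ⇒ b_2 = 18 − 17 − 0 = 1. So H_2 = Z.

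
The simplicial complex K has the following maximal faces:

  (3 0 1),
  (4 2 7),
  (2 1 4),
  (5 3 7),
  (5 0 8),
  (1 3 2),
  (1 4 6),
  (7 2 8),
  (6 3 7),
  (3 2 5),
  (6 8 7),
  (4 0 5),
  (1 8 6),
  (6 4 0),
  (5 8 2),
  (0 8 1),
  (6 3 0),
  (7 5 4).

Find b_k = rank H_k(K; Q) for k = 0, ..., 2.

Fix the vertex order 0 < 1 < 2 < 3 < 4 < 5 < 6 < 7 < 8 and write every simplex with vertices in increasing order. Then dim K = 2 and the simplices of K are:

  0-simplices (9): [0], [1], [2], [3], [4], [5], [6], [7], [8]
  1-simplices (27): (27 of them)
  2-simplices (18): [0,1,3], [0,1,8], [0,3,6], [0,4,5], [0,4,6], [0,5,8], [1,2,3], [1,2,4], [1,4,6], [1,6,8], [2,3,5], [2,4,7], [2,5,8], [2,7,8], [3,5,7], [3,6,7], [4,5,7], [6,7,8]

Hence C_0 ≅ Z^9, C_1 ≅ Z^27, C_2 ≅ Z^18.

Boundary ∂_1: C_1 → C_0 is given by ∂[p,q] = [q] − [p].
This gives a 9×27 integer matrix of rank 8; reducing to Smith normal form yields diagonal entries (1,1,1,1,1,1,1,1).

Boundary ∂_2: C_2 → C_1 maps a triangle to the signed sum of its edges. For instance
  ∂[0,1,8] = [1,8] − [0,8] + [0,1],
  ∂[0,3,6] = [3,6] − [0,6] + [0,3].
The resulting 27×18 matrix has rank 18, and its Smith normal form has invariant factors (1,1,1,1,1,1,1,1,1,1,1,1,1,1,1,1,1,2).

Now H_k = ker ∂_k / im ∂_{k+1}, so:

  H_0: rank C_0 − rank ∂_1 = 9 − 8 = 1, and the invariant factors of ∂_1 are all 1, so H_0 ≅ Z.
  H_1: rank ker ∂_1 − rank ∂_2 = (27 − 8) − 18 = 1, and ∂_2 has invariant factor 2 > 1, so H_1 ≅ Z ⊕ Z/2.
  H_2: rank ker ∂_2 − rank ∂_3 = (18 − 18) − 0 = 0, and there is no ∂_3, so H_2 ≅ 0.

(K is a triangulation of the Klein bottle.)

Hence the Betti numbers are b_0 = 1, b_1 = 1, b_2 = 0.

b_0 = 1, b_1 = 1, b_2 = 0.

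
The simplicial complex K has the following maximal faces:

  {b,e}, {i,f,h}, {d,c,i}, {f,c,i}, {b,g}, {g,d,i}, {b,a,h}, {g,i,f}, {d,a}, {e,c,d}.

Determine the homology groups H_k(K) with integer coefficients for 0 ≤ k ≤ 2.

Fix the vertex order a < b < c < d < e < f < g < h < i and write every simplex with vertices in increasing order. Then dim K = 2 and the simplices of K are:

  0-simplices (9): a, b, c, d, e, f, g, h, i
  1-simplices (18): ab, ad, ah, be, bg, bh, cd, ce, cf, ci, de, dg, di, fg, fh, fi, gi, hi
  2-simplices (7): abh, cde, cdi, cfi, dgi, fgi, fhi

giving chain groups C_0 ≅ Z^9, C_1 ≅ Z^18, C_2 ≅ Z^7.

Boundary ∂_1: C_1 → C_0 sends each edge [p,q] (with p < q) to q − p. For instance
  ∂ce = e − c.
As a 9×18 matrix over Z this has rank 8, with invariant factors (1,1,1,1,1,1,1,1).

Boundary ∂_2: C_2 → C_1 maps a triangle to the signed sum of its edges. For instance
  ∂abh = bh − ah + ab,
  ∂cfi = fi − ci + cf.
As a 18×7 matrix over Z this has rank 7, with invariant factors (1,1,1,1,1,1,1).

Reading off H_k = ker ∂_k / im ∂_{k+1}:

  H_0: rank C_0 − rank ∂_1 = 9 − 8 = 1, and the invariant factors of ∂_1 are all 1, so H_0 = Z.
  H_1: rank ker ∂_1 − rank ∂_2 = (18 − 8) − 7 = 3, and the invariant factors of ∂_2 are all 1, so H_1 = Z^3.
  H_2: rank ker ∂_2 − rank ∂_3 = (7 − 7) − 0 = 0, and there is no ∂_3, so H_2 = 0.

H_0 ≅ Z,  H_1 ≅ Z^3,  H_2 = 0.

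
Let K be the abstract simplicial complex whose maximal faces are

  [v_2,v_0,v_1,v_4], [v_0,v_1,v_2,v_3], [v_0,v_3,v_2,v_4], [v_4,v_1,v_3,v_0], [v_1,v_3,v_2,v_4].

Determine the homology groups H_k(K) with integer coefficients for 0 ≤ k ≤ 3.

We work with the vertex ordering v_0 < v_1 < v_2 < v_3 < v_4. The simplices of K, each written with vertices in increasing order, are:

  0-simplices (5): [v_0], [v_1], [v_2], [v_3], [v_4]
  1-simplices (10): [v_0,v_1], [v_0,v_2], [v_0,v_3], [v_0,v_4], [v_1,v_2], [v_1,v_3], [v_1,v_4], [v_2,v_3], [v_2,v_4], [v_3,v_4]
  2-simplices (10): [v_0,v_1,v_2], [v_0,v_1,v_3], [v_0,v_1,v_4], [v_0,v_2,v_3], [v_0,v_2,v_4], [v_0,v_3,v_4], [v_1,v_2,v_3], [v_1,v_2,v_4], [v_1,v_3,v_4], [v_2,v_3,v_4]
  3-simplices (5): [v_0,v_1,v_2,v_3], [v_0,v_1,v_2,v_4], [v_0,v_1,v_3,v_4], [v_0,v_2,v_3,v_4], [v_1,v_2,v_3,v_4]

giving chain groups C_0 ≅ Z^5, C_1 ≅ Z^10, C_2 ≅ Z^10, C_3 ≅ Z^5.

The boundary map ∂_1: C_1 → C_0 maps an edge to its endpoints' difference, ∂[p,q] = q − p. For instance
  ∂[v_0,v_1] = [v_1] − [v_0].
This gives a 5×10 integer matrix of rank 4; reducing to Smith normal form yields diagonal entries (1,1,1,1).

The boundary map ∂_2: C_2 → C_1 acts by ∂[p,q,r] = [q,r] − [p,r] + [p,q]. For instance
  ∂[v_1,v_3,v_4] = [v_3,v_4] − [v_1,v_4] + [v_1,v_3],
  ∂[v_0,v_2,v_3] = [v_2,v_3] − [v_0,v_3] + [v_0,v_2].
As a 10×10 matrix over Z this has rank 6, with invariant factors (1,1,1,1,1,1).

Boundary ∂_3: C_3 → C_2 sends each 3-simplex σ to the alternating sum Σ_i (−1)^i (σ with its i-th vertex removed). For instance
  ∂[v_0,v_1,v_3,v_4] = [v_1,v_3,v_4] − [v_0,v_3,v_4] + [v_0,v_1,v_4] − [v_0,v_1,v_3],
  ∂[v_1,v_2,v_3,v_4] = [v_2,v_3,v_4] − [v_1,v_3,v_4] + [v_1,v_2,v_4] − [v_1,v_2,v_3].
The resulting 10×5 matrix has rank 4, and its Smith normal form has invariant factors (1,1,1,1).

Reading off H_k = ker ∂_k / im ∂_{k+1}:

  H_0: rank C_0 − rank ∂_1 = 5 − 4 = 1, and the invariant factors of ∂_1 are all 1, so H_0 = Z.
  H_1: rank ker ∂_1 − rank ∂_2 = (10 − 4) − 6 = 0, and the invariant factors of ∂_2 are all 1, so H_1 = 0.
  H_2: rank ker ∂_2 − rank ∂_3 = (10 − 6) − 4 = 0, and the invariant factors of ∂_3 are all 1, so H_2 = 0.
  H_3: rank ker ∂_3 − rank ∂_4 = (5 − 4) − 0 = 1, and there is no ∂_4, so H_3 = Z.

As a check, the Euler characteristic is 5 − 10 + 10 − 5 = 0, which agrees with 1 − 0 + 0 − 1 = 0.
(K is a triangulation of the 3-sphere S^3.)

H_0 ≅ Z,  H_1 = 0,  H_2 = 0,  H_3 ≅ Z.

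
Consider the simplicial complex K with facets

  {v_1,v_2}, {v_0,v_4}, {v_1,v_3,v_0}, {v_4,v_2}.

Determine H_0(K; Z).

H_0 = Z.

Fix the vertex order v_0 < v_1 < v_2 < v_3 < v_4 and write every simplex with vertices in increasing order. Then dim K = 2 and the simplices of K are:

  0-simplices (5): [v_0], [v_1], [v_2], [v_3], [v_4]
  1-simplices (6): [v_0,v_1], [v_0,v_3], [v_0,v_4], [v_1,v_2], [v_1,v_3], [v_2,v_4]
  2-simplices (1): [v_0,v_1,v_3]

giving chain groups C_0 ≅ Z^5, C_1 ≅ Z^6, C_2 ≅ Z^1.

Boundary ∂_1: C_1 → C_0 is given by ∂[p,q] = [q] − [p]. For instance
  ∂[v_0,v_3] = [v_3] − [v_0].
This gives a 5×6 integer matrix of rank 4; reducing to Smith normal form yields diagonal entries (1,1,1,1).

∂_2: C_2 → C_1 maps a triangle to the signed sum of its edges. For instance
  ∂[v_0,v_1,v_3] = [v_1,v_3] − [v_0,v_3] + [v_0,v_1].
The resulting 6×1 matrix has rank 1, and its Smith normal form has invariant factors (1).

From H_k ≅ ker(∂_k) / im(∂_{k+1}) we obtain:

  H_0: rank C_0 − rank ∂_1 = 5 − 4 = 1, and the invariant factors of ∂_1 are all 1, so H_0 ≅ Z.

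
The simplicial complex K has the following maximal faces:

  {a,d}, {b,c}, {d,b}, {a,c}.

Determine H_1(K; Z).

H_1 = Z.

Order the vertices as a < b < c < d. Listing each simplex with vertices in this order, K has dimension 1 with simplices:

  0-simplices (4): a, b, c, d
  1-simplices (4): ac, ad, bc, bd

so the chain groups are C_0 ≅ Z^4, C_1 ≅ Z^4.

The boundary map ∂_1: C_1 → C_0 maps an edge to its endpoints' difference, ∂[p,q] = q − p. For instance
  ∂ad = d − a.
This gives a 4×4 integer matrix of rank 3; reducing to Smith normal form yields diagonal entries (1,1,1).

Computing H_k = (kernel of ∂_k) / (image of ∂_{k+1}):

  H_1: rank ker ∂_1 − rank ∂_2 = (4 − 3) − 0 = 1, and there is no ∂_2, so H_1 = Z.

(K is a triangulation of the circle S^1.)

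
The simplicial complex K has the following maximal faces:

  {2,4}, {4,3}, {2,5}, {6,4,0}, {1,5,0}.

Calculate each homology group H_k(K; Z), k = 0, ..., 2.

We work with the vertex ordering 0 < 1 < 2 < 3 < 4 < 5 < 6. The simplices of K, each written with vertices in increasing order, are:

  0-simplices (7): [0], [1], [2], [3], [4], [5], [6]
  1-simplices (9): [0,1], [0,4], [0,5], [0,6], [1,5], [2,4], [2,5], [3,4], [4,6]
  2-simplices (2): [0,1,5], [0,4,6]

Hence C_0 ≅ Z^7, C_1 ≅ Z^9, C_2 ≅ Z^2.

The boundary map ∂_1: C_1 → C_0 sends each edge [p,q] (with p < q) to q − p.
The 7×9 boundary matrix has rank 6 and Smith normal form diag(1,1,1,1,1,1).

The boundary map ∂_2: C_2 → C_1 sends each 2-simplex [p,q,r] to [q,r] − [p,r] + [p,q]. For instance
  ∂[0,1,5] = [1,5] − [0,5] + [0,1],
  ∂[0,4,6] = [4,6] − [0,6] + [0,4].
The resulting 9×2 matrix has rank 2, and its Smith normal form has invariant factors (1,1).

From H_k ≅ ker(∂_k) / im(∂_{k+1}) we obtain:

  H_0: rank C_0 − rank ∂_1 = 7 − 6 = 1, and the invariant factors of ∂_1 are all 1, so H_0 ≅ Z.
  H_1: rank ker ∂_1 − rank ∂_2 = (9 − 6) − 2 = 1, and the invariant factors of ∂_2 are all 1, so H_1 ≅ Z.
  H_2: rank ker ∂_2 − rank ∂_3 = (2 − 2) − 0 = 0, and there is no ∂_3, so H_2 ≅ 0.

H_0 ≅ Z,  H_1 ≅ Z,  H_2 = 0.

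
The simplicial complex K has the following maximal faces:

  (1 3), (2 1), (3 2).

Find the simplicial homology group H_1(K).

Order the vertices as 1 < 2 < 3. Listing each simplex with vertices in this order, K has dimension 1 with simplices:

  0-simplices (3): [1], [2], [3]
  1-simplices (3): [1,2], [1,3], [2,3]

giving chain groups C_0 ≅ Z^3, C_1 ≅ Z^3.

∂_1: C_1 → C_0 sends each edge [p,q] (with p < q) to q − p. For instance
  ∂[1,3] = [3] − [1].
The resulting 3×3 matrix has rank 2, and its Smith normal form has invariant factors (1,1).

From H_k ≅ ker(∂_k) / im(∂_{k+1}) we obtain:

  H_1: rank ker ∂_1 − rank ∂_2 = (3 − 2) − 0 = 1, and there is no ∂_2, so H_1 = Z.

(K is a triangulation of the circle S^1.)

H_1 ≅ Z.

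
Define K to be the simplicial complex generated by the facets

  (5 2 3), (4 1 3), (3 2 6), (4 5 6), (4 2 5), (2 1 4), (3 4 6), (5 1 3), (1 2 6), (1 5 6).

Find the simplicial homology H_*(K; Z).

H_0 ≅ Z,  H_1 ≅ Z/2,  H_2 = 0.

Take the total order 1 < 2 < 3 < 4 < 5 < 6 on the vertex set. Then K (dimension 2) consists of the simplices:

  0-simplices (6): [1], [2], [3], [4], [5], [6]
  1-simplices (15): [1,2], [1,3], [1,4], [1,5], [1,6], [2,3], [2,4], [2,5], [2,6], [3,4], [3,5], [3,6], [4,5], [4,6], [5,6]
  2-simplices (10): [1,2,4], [1,2,6], [1,3,4], [1,3,5], [1,5,6], [2,3,5], [2,3,6], [2,4,5], [3,4,6], [4,5,6]

giving chain groups C_0 ≅ Z^6, C_1 ≅ Z^15, C_2 ≅ Z^10.

The boundary map ∂_1: C_1 → C_0 maps an edge to its endpoints' difference, ∂[p,q] = q − p.
This gives a 6×15 integer matrix of rank 5; reducing to Smith normal form yields diagonal entries (1,1,1,1,1).

The boundary map ∂_2: C_2 → C_1 sends each 2-simplex [p,q,r] to [q,r] − [p,r] + [p,q]. For instance
  ∂[2,3,6] = [3,6] − [2,6] + [2,3],
  ∂[1,5,6] = [5,6] − [1,6] + [1,5].
The resulting 15×10 matrix has rank 10, and its Smith normal form has invariant factors (1,1,1,1,1,1,1,1,1,2).

Reading off H_k = ker ∂_k / im ∂_{k+1}:

  H_0: rank C_0 − rank ∂_1 = 6 − 5 = 1, and the invariant factors of ∂_1 are all 1, so H_0 ≅ Z.
  H_1: rank ker ∂_1 − rank ∂_2 = (15 − 5) − 10 = 0, and ∂_2 has invariant factor 2 > 1, so H_1 ≅ Z/2.
  H_2: rank ker ∂_2 − rank ∂_3 = (10 − 10) − 0 = 0, and there is no ∂_3, so H_2 ≅ 0.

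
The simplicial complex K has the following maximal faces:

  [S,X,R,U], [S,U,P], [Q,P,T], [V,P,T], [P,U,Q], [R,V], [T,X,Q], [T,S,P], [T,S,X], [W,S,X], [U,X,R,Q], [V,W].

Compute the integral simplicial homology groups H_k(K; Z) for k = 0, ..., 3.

H_0 = Z,  H_1 = Z^2,  H_2 = Z,  H_3 = 0.

K has 9 vertices, 22 edges, 15 triangles, 2 3-simplices.
rank ∂_0 = 0, rank ∂_1 = 8 ⇒ b_0 = 9 − 0 − 8 = 1; all invariant factors of ∂_1 are 1 so no torsion. So H_0 ≅ Z.
rank ∂_1 = 8, rank ∂_2 = 12 ⇒ b_1 = 22 − 8 − 12 = 2; all invariant factors of ∂_2 are 1 so no torsion. So H_1 ≅ Z^2.
rank ∂_2 = 12, rank ∂_3 = 2 ⇒ b_2 = 15 − 12 − 2 = 1; all invariant factors of ∂_3 are 1 so no torsion. So H_2 ≅ Z.
rank ∂_3 = 2, rank ∂_4 = 0 ⇒ b_3 = 2 − 2 − 0 = 0. So H_3 ≅ 0.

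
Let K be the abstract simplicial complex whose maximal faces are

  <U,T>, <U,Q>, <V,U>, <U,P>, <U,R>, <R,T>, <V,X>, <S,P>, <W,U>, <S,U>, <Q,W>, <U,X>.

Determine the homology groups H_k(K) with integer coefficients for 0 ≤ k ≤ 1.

H_0 = Z,  H_1 = Z^4.

K has 9 vertices, 12 edges.
rank ∂_0 = 0, rank ∂_1 = 8 ⇒ b_0 = 9 − 0 − 8 = 1; all invariant factors of ∂_1 are 1 so no torsion. So H_0 ≅ Z.
rank ∂_1 = 8, rank ∂_2 = 0 ⇒ b_1 = 12 − 8 − 0 = 4. So H_1 ≅ Z^4.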